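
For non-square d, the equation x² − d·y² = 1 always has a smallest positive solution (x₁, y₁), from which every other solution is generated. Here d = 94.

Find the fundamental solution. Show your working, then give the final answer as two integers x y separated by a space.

d=94: √d = [9; 1,2,3,1,1,…,2,1,18] (ℓ=16, even), read p_15/q_15
k=0  a_k=9  p_k/q_k = 9/1
k=1  a_k=1  p_k/q_k = 10/1
k=2  a_k=2  p_k/q_k = 29/3
k=3  a_k=3  p_k/q_k = 97/10
k=4  a_k=1  p_k/q_k = 126/13
k=5  a_k=1  p_k/q_k = 223/23
k=6  a_k=5  p_k/q_k = 1241/128
k=7  a_k=1  p_k/q_k = 1464/151
k=8  a_k=8  p_k/q_k = 12953/1336
…
k=10  a_k=5  p_k/q_k = 85038/8771
k=11  a_k=1  p_k/q_k = 99455/10258
k=12  a_k=1  p_k/q_k = 184493/19029
k=13  a_k=3  p_k/q_k = 652934/67345
k=14  a_k=2  p_k/q_k = 1490361/153719
k=15  a_k=1  p_k/q_k = 2143295/221064
fundamental: x₁=2143295, y₁=221064  (since 4593713457025 − 94·48869292096 = 1)

2143295 221064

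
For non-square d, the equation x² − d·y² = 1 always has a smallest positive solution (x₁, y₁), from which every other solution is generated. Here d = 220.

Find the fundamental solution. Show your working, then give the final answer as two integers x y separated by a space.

[14; 1,4,1,28] for √220; ℓ=4 ⇒ convergent index 3
a_0=14:  p_0=14·1+0=14,  q_0=14·0+1=1
a_1=1:  p_1=1·14+1=15,  q_1=1·1+0=1
a_2=4:  p_2=4·15+14=74,  q_2=4·1+1=5
a_3=1:  p_3=1·74+15=89,  q_3=1·5+1=6
→ (89, 6).  Check: 89²=7921, 220·6²=7920, difference 1.

89 6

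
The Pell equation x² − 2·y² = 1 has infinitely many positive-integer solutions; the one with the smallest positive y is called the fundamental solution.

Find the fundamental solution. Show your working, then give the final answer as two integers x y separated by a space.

3 2

[1; 2] for √2; ℓ=1 ⇒ convergent index 1
k=0  a_k=1  p_k/q_k = 1/1
k=1  a_k=2  p_k/q_k = 3/2
fundamental: x₁=3, y₁=2  (since 9 − 2·4 = 1)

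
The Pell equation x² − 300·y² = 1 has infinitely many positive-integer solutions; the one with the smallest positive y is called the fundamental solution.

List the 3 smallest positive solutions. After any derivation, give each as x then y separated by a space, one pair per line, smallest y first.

√300 → a₀=17, period (3,8,3,34); ℓ=4 even so k=3
i=0: a=17 ⇒ p=17, q=1
i=1: a=3 ⇒ p=52, q=3
i=2: a=8 ⇒ p=433, q=25
i=3: a=3 ⇒ p=1351, q=78
fundamental: x₁=1351, y₁=78  (since 1825201 − 300·6084 = 1)
(1351+78√300)^2 = 3650401 + 210756√300
(1351+78√300)^3 = 9863382151 + 569462634√300

1351 78
3650401 210756
9863382151 569462634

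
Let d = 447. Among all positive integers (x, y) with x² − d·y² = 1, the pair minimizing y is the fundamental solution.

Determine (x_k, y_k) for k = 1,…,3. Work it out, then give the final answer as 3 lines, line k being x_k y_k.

148 7
43807 2072
12966724 613305

√447 = [21; 7,42, …], period ℓ=2 (even) → k=1
k=0  a_k=21  p_k/q_k = 21/1
k=1  a_k=7  p_k/q_k = 148/7
(x₁, y₁) = (148, 7);  148² − 447·7² = 1 ✓
(x_2, y_2) = (148·148 + 447·7·7, 148·7 + 7·148) = (43807, 2072)
(x_3, y_3) = (148·43807 + 447·7·2072, 148·2072 + 7·43807) = (12966724, 613305)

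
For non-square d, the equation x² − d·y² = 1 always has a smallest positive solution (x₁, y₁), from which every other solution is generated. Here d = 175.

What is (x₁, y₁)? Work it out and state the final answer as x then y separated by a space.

2024 153

[13; 4,2,1,2,4,26] for √175; ℓ=6 ⇒ convergent index 5
a_0=13:  p_0=13·1+0=13,  q_0=13·0+1=1
…
a_2=2:  p_2=2·53+13=119,  q_2=2·4+1=9
a_3=1:  p_3=1·119+53=172,  q_3=1·9+4=13
a_4=2:  p_4=2·172+119=463,  q_4=2·13+9=35
a_5=4:  p_5=4·463+172=2024,  q_5=4·35+13=153
fundamental: x₁=2024, y₁=153  (since 4096576 − 175·23409 = 1)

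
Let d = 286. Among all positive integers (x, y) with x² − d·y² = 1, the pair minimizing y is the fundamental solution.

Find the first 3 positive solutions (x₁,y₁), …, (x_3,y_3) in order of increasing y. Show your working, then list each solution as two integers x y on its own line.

561835 33222
631317134449 37330564740
709392124465745995 41947235681362578

√286 → a₀=16, period (1,10,3,3,2,3,3,10,1,32); ℓ=10 even so k=9
a_0=16:  p_0=16·1+0=16,  q_0=16·0+1=1
a_1=1:  p_1=1·16+1=17,  q_1=1·1+0=1
…
a_8=10:  p_8=10·49703+15102=512132,  q_8=10·2939+893=30283
a_9=1:  p_9=1·512132+49703=561835,  q_9=1·30283+2939=33222
(x₁, y₁) = (561835, 33222);  561835² − 286·33222² = 1 ✓
(561835+33222√286)^2 = 631317134449 + 37330564740√286
(561835+33222√286)^3 = 709392124465745995 + 41947235681362578√286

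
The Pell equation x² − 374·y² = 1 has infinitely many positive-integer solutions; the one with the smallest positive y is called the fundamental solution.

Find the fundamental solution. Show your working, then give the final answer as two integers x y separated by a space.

3365 174

√374 = [19; 2,1,18,1,2,38, …], period ℓ=6 (even) → k=5
k=0  a_k=19  p_k/q_k = 19/1
k=1  a_k=2  p_k/q_k = 39/2
k=2  a_k=1  p_k/q_k = 58/3
k=3  a_k=18  p_k/q_k = 1083/56
k=4  a_k=1  p_k/q_k = 1141/59
k=5  a_k=2  p_k/q_k = 3365/174
fundamental: x₁=3365, y₁=174  (since 11323225 − 374·30276 = 1)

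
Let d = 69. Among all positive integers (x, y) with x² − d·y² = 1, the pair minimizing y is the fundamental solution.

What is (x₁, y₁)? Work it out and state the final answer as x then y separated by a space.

d=69: √d = [8; 3,3,1,4,1,3,3,16] (ℓ=8, even), read p_7/q_7
a_0=8:  p_0=8·1+0=8,  q_0=8·0+1=1
a_1=3:  p_1=3·8+1=25,  q_1=3·1+0=3
a_2=3:  p_2=3·25+8=83,  q_2=3·3+1=10
…
a_5=1:  p_5=1·515+108=623,  q_5=1·62+13=75
a_6=3:  p_6=3·623+515=2384,  q_6=3·75+62=287
a_7=3:  p_7=3·2384+623=7775,  q_7=3·287+75=936
(x₁, y₁) = (7775, 936);  7775² − 69·936² = 1 ✓

7775 936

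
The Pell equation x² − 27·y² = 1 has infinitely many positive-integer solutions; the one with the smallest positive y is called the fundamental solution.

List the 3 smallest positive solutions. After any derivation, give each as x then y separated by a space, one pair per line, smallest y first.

[5; 5,10] for √27; ℓ=2 ⇒ convergent index 1
step 0: (5, 1)  from 5·(1,0) + (0,1)
step 1: (26, 5)  from 5·(5,1) + (1,0)
(x₁, y₁) = (26, 5);  26² − 27·5² = 1 ✓
(26+5√27)^2 = 1351 + 260√27
(26+5√27)^3 = 70226 + 13515√27

26 5
1351 260
70226 13515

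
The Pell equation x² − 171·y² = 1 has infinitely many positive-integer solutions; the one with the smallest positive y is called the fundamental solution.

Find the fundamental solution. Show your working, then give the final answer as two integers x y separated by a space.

170 13

d=171: √d = [13; 13,26] (ℓ=2, even), read p_1/q_1
step 0: (13, 1)  from 13·(1,0) + (0,1)
step 1: (170, 13)  from 13·(13,1) + (1,0)
(x₁, y₁) = (170, 13);  170² − 171·13² = 1 ✓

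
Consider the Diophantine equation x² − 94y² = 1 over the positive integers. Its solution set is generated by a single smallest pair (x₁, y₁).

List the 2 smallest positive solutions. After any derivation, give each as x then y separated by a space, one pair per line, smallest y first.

[9; 1,2,3,1,1,…,2,1,18] for √94; ℓ=16 ⇒ convergent index 15
a_0=9:  p_0=9·1+0=9,  q_0=9·0+1=1
…
a_2=2:  p_2=2·10+9=29,  q_2=2·1+1=3
…
a_4=1:  p_4=1·97+29=126,  q_4=1·10+3=13
…
a_12=1:  p_12=1·99455+85038=184493,  q_12=1·10258+8771=19029
a_13=3:  p_13=3·184493+99455=652934,  q_13=3·19029+10258=67345
a_14=2:  p_14=2·652934+184493=1490361,  q_14=2·67345+19029=153719
a_15=1:  p_15=1·1490361+652934=2143295,  q_15=1·153719+67345=221064
→ (2143295, 221064).  Check: 2143295²=4593713457025, 94·221064²=4593713457024, difference 1.
(2143295+221064√94)^2 = 9187426914049 + 947610731760√94

2143295 221064
9187426914049 947610731760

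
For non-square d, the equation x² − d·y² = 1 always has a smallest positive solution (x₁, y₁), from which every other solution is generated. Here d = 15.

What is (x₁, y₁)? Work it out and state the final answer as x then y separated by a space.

d=15: √d = [3; 1,6] (ℓ=2, even), read p_1/q_1
step 0: (3, 1)  from 3·(1,0) + (0,1)
step 1: (4, 1)  from 1·(3,1) + (1,0)
(x₁, y₁) = (4, 1);  4² − 15·1² = 1 ✓

4 1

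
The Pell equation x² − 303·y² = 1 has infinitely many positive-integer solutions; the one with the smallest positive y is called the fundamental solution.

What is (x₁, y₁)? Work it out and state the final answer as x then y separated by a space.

√303 = [17; 2,2,5,2,2,34, …], period ℓ=6 (even) → k=5
step 0: (17, 1)  from 17·(1,0) + (0,1)
step 1: (35, 2)  from 2·(17,1) + (1,0)
step 2: (87, 5)  from 2·(35,2) + (17,1)
…
step 4: (1027, 59)  from 2·(470,27) + (87,5)
step 5: (2524, 145)  from 2·(1027,59) + (470,27)
(x₁, y₁) = (2524, 145);  2524² − 303·145² = 1 ✓

2524 145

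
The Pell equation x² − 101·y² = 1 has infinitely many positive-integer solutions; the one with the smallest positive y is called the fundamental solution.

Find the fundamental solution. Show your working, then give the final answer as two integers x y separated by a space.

201 20

√101 = [10; 20, …], period ℓ=1 (odd) → k=1
step 0: (10, 1)  from 10·(1,0) + (0,1)
step 1: (201, 20)  from 20·(10,1) + (1,0)
→ (201, 20).  Check: 201²=40401, 101·20²=40400, difference 1.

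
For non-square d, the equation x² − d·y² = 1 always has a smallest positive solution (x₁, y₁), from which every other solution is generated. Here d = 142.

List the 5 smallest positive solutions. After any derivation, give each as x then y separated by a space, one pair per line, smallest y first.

√142 → a₀=11, period (1,10,1,22); ℓ=4 even so k=3
k=0  a_k=11  p_k/q_k = 11/1
k=1  a_k=1  p_k/q_k = 12/1
k=2  a_k=10  p_k/q_k = 131/11
k=3  a_k=1  p_k/q_k = 143/12
→ (143, 12).  Check: 143²=20449, 142·12²=20448, difference 1.
n=2: (143,12)∘(143,12) = (143·143+142·12·12, 143·12+12·143) = (40897,3432)
n=3: (40897,3432)∘(143,12) = (143·40897+142·12·3432, 143·3432+12·40897) = (11696399,981540)
n=4: (11696399,981540)∘(143,12) = (143·11696399+142·12·981540, 143·981540+12·11696399) = (3345129217,280717008)
n=5: (3345129217,280717008)∘(143,12) = (143·3345129217+142·12·280717008, 143·280717008+12·3345129217) = (956695259663,80284082748)

143 12
40897 3432
11696399 981540
3345129217 280717008
956695259663 80284082748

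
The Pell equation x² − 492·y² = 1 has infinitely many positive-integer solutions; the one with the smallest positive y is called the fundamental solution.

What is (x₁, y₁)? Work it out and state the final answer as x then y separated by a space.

√492 = [22; 5,1,1,10,1,1,5,44, …], period ℓ=8 (even) → k=7
step 0: (22, 1)  from 22·(1,0) + (0,1)
…
step 6: (5390, 243)  from 1·(2817,127) + (2573,116)
step 7: (29767, 1342)  from 5·(5390,243) + (2817,127)
fundamental: x₁=29767, y₁=1342  (since 886074289 − 492·1800964 = 1)

29767 1342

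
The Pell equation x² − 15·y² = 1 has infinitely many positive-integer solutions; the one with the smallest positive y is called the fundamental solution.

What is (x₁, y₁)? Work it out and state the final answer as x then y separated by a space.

d=15: √d = [3; 1,6] (ℓ=2, even), read p_1/q_1
k=0  a_k=3  p_k/q_k = 3/1
k=1  a_k=1  p_k/q_k = 4/1
→ (4, 1).  Check: 4²=16, 15·1²=15, difference 1.

4 1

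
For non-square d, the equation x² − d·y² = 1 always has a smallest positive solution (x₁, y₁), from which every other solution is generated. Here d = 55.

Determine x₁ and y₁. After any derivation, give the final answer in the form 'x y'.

d=55: √d = [7; 2,2,2,14] (ℓ=4, even), read p_3/q_3
a_0=7:  p_0=7·1+0=7,  q_0=7·0+1=1
a_1=2:  p_1=2·7+1=15,  q_1=2·1+0=2
a_2=2:  p_2=2·15+7=37,  q_2=2·2+1=5
a_3=2:  p_3=2·37+15=89,  q_3=2·5+2=12
(x₁, y₁) = (89, 12);  89² − 55·12² = 1 ✓

89 12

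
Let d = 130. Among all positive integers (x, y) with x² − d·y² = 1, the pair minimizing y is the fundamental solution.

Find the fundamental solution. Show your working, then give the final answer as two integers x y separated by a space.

√130 → a₀=11, period (2,2,22); ℓ=3 odd so k=5
i=0: a=11 ⇒ p=11, q=1
i=1: a=2 ⇒ p=23, q=2
i=2: a=2 ⇒ p=57, q=5
i=3: a=22 ⇒ p=1277, q=112
i=4: a=2 ⇒ p=2611, q=229
i=5: a=2 ⇒ p=6499, q=570
→ (6499, 570).  Check: 6499²=42237001, 130·570²=42237000, difference 1.

6499 570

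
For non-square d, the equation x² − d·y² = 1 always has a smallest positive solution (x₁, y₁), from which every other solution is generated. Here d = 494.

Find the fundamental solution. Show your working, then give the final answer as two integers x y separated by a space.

73035 3286

[22; 4,2,2,1,2,1,2,2,4,44] for √494; ℓ=10 ⇒ convergent index 9
a_0=22:  p_0=22·1+0=22,  q_0=22·0+1=1
a_1=4:  p_1=4·22+1=89,  q_1=4·1+0=4
…
a_3=2:  p_3=2·200+89=489,  q_3=2·9+4=22
…
a_7=2:  p_7=2·2556+1867=6979,  q_7=2·115+84=314
a_8=2:  p_8=2·6979+2556=16514,  q_8=2·314+115=743
a_9=4:  p_9=4·16514+6979=73035,  q_9=4·743+314=3286
fundamental: x₁=73035, y₁=3286  (since 5334111225 − 494·10797796 = 1)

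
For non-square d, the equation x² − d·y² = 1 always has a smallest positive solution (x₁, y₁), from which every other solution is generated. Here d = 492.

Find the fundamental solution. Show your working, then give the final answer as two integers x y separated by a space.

29767 1342

[22; 5,1,1,10,1,1,5,44] for √492; ℓ=8 ⇒ convergent index 7
k=0  a_k=22  p_k/q_k = 22/1
k=1  a_k=5  p_k/q_k = 111/5
…
k=4  a_k=10  p_k/q_k = 2573/116
k=5  a_k=1  p_k/q_k = 2817/127
k=6  a_k=1  p_k/q_k = 5390/243
k=7  a_k=5  p_k/q_k = 29767/1342
→ (29767, 1342).  Check: 29767²=886074289, 492·1342²=886074288, difference 1.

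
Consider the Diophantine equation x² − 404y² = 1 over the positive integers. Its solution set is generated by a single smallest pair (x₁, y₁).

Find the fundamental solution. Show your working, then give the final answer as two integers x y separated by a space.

√404 = [20; 10,40, …], period ℓ=2 (even) → k=1
i=0: a=20 ⇒ p=20, q=1
i=1: a=10 ⇒ p=201, q=10
→ (201, 10).  Check: 201²=40401, 404·10²=40400, difference 1.

201 10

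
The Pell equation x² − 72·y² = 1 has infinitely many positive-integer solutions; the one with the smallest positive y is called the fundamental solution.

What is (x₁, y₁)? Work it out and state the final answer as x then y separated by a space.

17 2

√72 = [8; 2,16, …], period ℓ=2 (even) → k=1
i=0: a=8 ⇒ p=8, q=1
i=1: a=2 ⇒ p=17, q=2
fundamental: x₁=17, y₁=2  (since 289 − 72·4 = 1)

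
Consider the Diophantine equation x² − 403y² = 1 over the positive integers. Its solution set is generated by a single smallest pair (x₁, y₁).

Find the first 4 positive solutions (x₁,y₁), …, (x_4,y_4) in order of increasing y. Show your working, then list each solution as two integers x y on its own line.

[20; 13,2,1,3,1,3,1,2,13,40] for √403; ℓ=10 ⇒ convergent index 9
i=0: a=20 ⇒ p=20, q=1
i=1: a=13 ⇒ p=261, q=13
i=2: a=2 ⇒ p=542, q=27
…
i=5: a=1 ⇒ p=3754, q=187
…
i=7: a=1 ⇒ p=17967, q=895
i=8: a=2 ⇒ p=50147, q=2498
i=9: a=13 ⇒ p=669878, q=33369
→ (669878, 33369).  Check: 669878²=448736534884, 403·33369²=448736534883, difference 1.
n=2: (669878,33369)∘(669878,33369) = (669878·669878+403·33369·33369, 669878·33369+33369·669878) = (897473069767,44706317964)
n=3: (897473069767,44706317964)∘(669878,33369) = (669878·897473069767+403·33369·44706317964, 669878·44706317964+33369·897473069767) = (1202394930058086974,59895557730143415)
n=4: (1202394930058086974,59895557730143415)∘(669878,33369) = (669878·1202394930058086974+403·33369·59895557730143415, 669878·59895557730143415+33369·1202394930058086974) = (1610915821914004898868577,80245432842261314788776)

669878 33369
897473069767 44706317964
1202394930058086974 59895557730143415
1610915821914004898868577 80245432842261314788776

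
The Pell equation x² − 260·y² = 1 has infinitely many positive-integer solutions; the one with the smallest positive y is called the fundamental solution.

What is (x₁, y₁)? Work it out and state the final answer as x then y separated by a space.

d=260: √d = [16; 8,32] (ℓ=2, even), read p_1/q_1
k=0  a_k=16  p_k/q_k = 16/1
k=1  a_k=8  p_k/q_k = 129/8
→ (129, 8).  Check: 129²=16641, 260·8²=16640, difference 1.

129 8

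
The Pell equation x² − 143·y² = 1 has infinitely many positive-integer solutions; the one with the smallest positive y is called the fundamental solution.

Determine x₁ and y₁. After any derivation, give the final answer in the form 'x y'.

√143 → a₀=11, period (1,22); ℓ=2 even so k=1
k=0  a_k=11  p_k/q_k = 11/1
k=1  a_k=1  p_k/q_k = 12/1
(x₁, y₁) = (12, 1);  12² − 143·1² = 1 ✓

12 1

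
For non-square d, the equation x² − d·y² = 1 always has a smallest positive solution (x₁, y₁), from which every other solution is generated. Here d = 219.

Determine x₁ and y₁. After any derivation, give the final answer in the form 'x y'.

d=219: √d = [14; 1,3,1,28] (ℓ=4, even), read p_3/q_3
step 0: (14, 1)  from 14·(1,0) + (0,1)
step 1: (15, 1)  from 1·(14,1) + (1,0)
step 2: (59, 4)  from 3·(15,1) + (14,1)
step 3: (74, 5)  from 1·(59,4) + (15,1)
(x₁, y₁) = (74, 5);  74² − 219·5² = 1 ✓

74 5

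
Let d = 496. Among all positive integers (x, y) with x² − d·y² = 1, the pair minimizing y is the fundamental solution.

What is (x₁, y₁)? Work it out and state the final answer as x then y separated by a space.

4620799 207480

d=496: √d = [22; 3,1,2,4,1,…,1,3,44] (ℓ=16, even), read p_15/q_15
i=0: a=22 ⇒ p=22, q=1
i=1: a=3 ⇒ p=67, q=3
…
i=4: a=4 ⇒ p=1069, q=48
…
i=6: a=1 ⇒ p=2383, q=107
i=7: a=2 ⇒ p=6080, q=273
i=8: a=2 ⇒ p=14543, q=653
…
i=11: a=1 ⇒ p=84875, q=3811
i=12: a=4 ⇒ p=389209, q=17476
i=13: a=2 ⇒ p=863293, q=38763
i=14: a=1 ⇒ p=1252502, q=56239
i=15: a=3 ⇒ p=4620799, q=207480
→ (4620799, 207480).  Check: 4620799²=21351783398401, 496·207480²=21351783398400, difference 1.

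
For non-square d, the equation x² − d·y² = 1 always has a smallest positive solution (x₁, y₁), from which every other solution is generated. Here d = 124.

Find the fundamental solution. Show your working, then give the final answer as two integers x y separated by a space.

d=124: √d = [11; 7,2,1,1,1,…,2,7,22] (ℓ=16, even), read p_15/q_15
k=0  a_k=11  p_k/q_k = 11/1
…
k=4  a_k=1  p_k/q_k = 412/37
…
k=7  a_k=1  p_k/q_k = 3040/273
…
k=14  a_k=2  p_k/q_k = 626251/56239
k=15  a_k=7  p_k/q_k = 4620799/414960
(x₁, y₁) = (4620799, 414960);  4620799² − 124·414960² = 1 ✓

4620799 414960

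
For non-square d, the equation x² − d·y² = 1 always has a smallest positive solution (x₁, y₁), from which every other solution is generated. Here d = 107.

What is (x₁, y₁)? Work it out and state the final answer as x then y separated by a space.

√107 → a₀=10, period (2,1,9,1,2,20); ℓ=6 even so k=5
a_0=10:  p_0=10·1+0=10,  q_0=10·0+1=1
a_1=2:  p_1=2·10+1=21,  q_1=2·1+0=2
a_2=1:  p_2=1·21+10=31,  q_2=1·2+1=3
a_3=9:  p_3=9·31+21=300,  q_3=9·3+2=29
a_4=1:  p_4=1·300+31=331,  q_4=1·29+3=32
a_5=2:  p_5=2·331+300=962,  q_5=2·32+29=93
→ (962, 93).  Check: 962²=925444, 107·93²=925443, difference 1.

962 93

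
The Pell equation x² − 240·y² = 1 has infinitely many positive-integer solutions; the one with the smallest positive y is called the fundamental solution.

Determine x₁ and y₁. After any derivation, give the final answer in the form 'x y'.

31 2

√240 = [15; 2,30, …], period ℓ=2 (even) → k=1
a_0=15:  p_0=15·1+0=15,  q_0=15·0+1=1
a_1=2:  p_1=2·15+1=31,  q_1=2·1+0=2
(x₁, y₁) = (31, 2);  31² − 240·2² = 1 ✓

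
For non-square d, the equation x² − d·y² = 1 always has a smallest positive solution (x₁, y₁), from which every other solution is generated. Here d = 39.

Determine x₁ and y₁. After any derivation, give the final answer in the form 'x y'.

25 4

√39 = [6; 4,12, …], period ℓ=2 (even) → k=1
step 0: (6, 1)  from 6·(1,0) + (0,1)
step 1: (25, 4)  from 4·(6,1) + (1,0)
fundamental: x₁=25, y₁=4  (since 625 − 39·16 = 1)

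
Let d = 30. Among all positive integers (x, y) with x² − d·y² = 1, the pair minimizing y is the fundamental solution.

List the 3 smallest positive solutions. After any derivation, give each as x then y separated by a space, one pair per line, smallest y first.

11 2
241 44
5291 966

√30 = [5; 2,10, …], period ℓ=2 (even) → k=1
k=0  a_k=5  p_k/q_k = 5/1
k=1  a_k=2  p_k/q_k = 11/2
→ (11, 2).  Check: 11²=121, 30·2²=120, difference 1.
k=2:  x_2 = 11·11+30·2·2 = 241,  y_2 = 11·2+2·11 = 44
k=3:  x_3 = 11·241+30·2·44 = 5291,  y_3 = 11·44+2·241 = 966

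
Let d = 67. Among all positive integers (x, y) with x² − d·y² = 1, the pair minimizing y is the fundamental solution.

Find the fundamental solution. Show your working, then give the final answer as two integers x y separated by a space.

√67 → a₀=8, period (5,2,1,1,7,1,1,2,5,16); ℓ=10 even so k=9
step 0: (8, 1)  from 8·(1,0) + (0,1)
step 1: (41, 5)  from 5·(8,1) + (1,0)
…
step 4: (221, 27)  from 1·(131,16) + (90,11)
…
step 6: (1899, 232)  from 1·(1678,205) + (221,27)
step 7: (3577, 437)  from 1·(1899,232) + (1678,205)
step 8: (9053, 1106)  from 2·(3577,437) + (1899,232)
step 9: (48842, 5967)  from 5·(9053,1106) + (3577,437)
→ (48842, 5967).  Check: 48842²=2385540964, 67·5967²=2385540963, difference 1.

48842 5967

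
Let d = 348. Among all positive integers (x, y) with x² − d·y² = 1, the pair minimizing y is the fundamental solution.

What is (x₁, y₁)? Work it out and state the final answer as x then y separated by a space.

1567 84

√348 = [18; 1,1,1,8,1,1,1,36, …], period ℓ=8 (even) → k=7
step 0: (18, 1)  from 18·(1,0) + (0,1)
…
step 3: (56, 3)  from 1·(37,2) + (19,1)
…
step 5: (541, 29)  from 1·(485,26) + (56,3)
step 6: (1026, 55)  from 1·(541,29) + (485,26)
step 7: (1567, 84)  from 1·(1026,55) + (541,29)
→ (1567, 84).  Check: 1567²=2455489, 348·84²=2455488, difference 1.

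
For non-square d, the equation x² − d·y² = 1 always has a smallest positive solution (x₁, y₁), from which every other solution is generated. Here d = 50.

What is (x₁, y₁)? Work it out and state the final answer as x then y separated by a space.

√50 → a₀=7, period (14); ℓ=1 odd so k=1
a_0=7:  p_0=7·1+0=7,  q_0=7·0+1=1
a_1=14:  p_1=14·7+1=99,  q_1=14·1+0=14
(x₁, y₁) = (99, 14);  99² − 50·14² = 1 ✓

99 14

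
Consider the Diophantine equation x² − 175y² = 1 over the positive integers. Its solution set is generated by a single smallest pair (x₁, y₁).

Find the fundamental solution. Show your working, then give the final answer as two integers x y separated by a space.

2024 153

d=175: √d = [13; 4,2,1,2,4,26] (ℓ=6, even), read p_5/q_5
i=0: a=13 ⇒ p=13, q=1
i=1: a=4 ⇒ p=53, q=4
i=2: a=2 ⇒ p=119, q=9
…
i=4: a=2 ⇒ p=463, q=35
i=5: a=4 ⇒ p=2024, q=153
→ (2024, 153).  Check: 2024²=4096576, 175·153²=4096575, difference 1.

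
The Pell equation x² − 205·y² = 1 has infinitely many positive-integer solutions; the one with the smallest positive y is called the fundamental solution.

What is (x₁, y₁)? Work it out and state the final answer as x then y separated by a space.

√205 → a₀=14, period (3,6,1,4,1,6,3,28); ℓ=8 even so k=7
step 0: (14, 1)  from 14·(1,0) + (0,1)
step 1: (43, 3)  from 3·(14,1) + (1,0)
…
step 3: (315, 22)  from 1·(272,19) + (43,3)
step 4: (1532, 107)  from 4·(315,22) + (272,19)
step 5: (1847, 129)  from 1·(1532,107) + (315,22)
step 6: (12614, 881)  from 6·(1847,129) + (1532,107)
step 7: (39689, 2772)  from 3·(12614,881) + (1847,129)
(x₁, y₁) = (39689, 2772);  39689² − 205·2772² = 1 ✓

39689 2772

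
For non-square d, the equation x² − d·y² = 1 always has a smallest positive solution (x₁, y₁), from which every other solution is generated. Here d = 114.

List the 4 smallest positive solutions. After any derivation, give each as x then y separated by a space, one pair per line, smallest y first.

√114 → a₀=10, period (1,2,10,2,1,20); ℓ=6 even so k=5
k=0  a_k=10  p_k/q_k = 10/1
…
k=4  a_k=2  p_k/q_k = 694/65
k=5  a_k=1  p_k/q_k = 1025/96
(x₁, y₁) = (1025, 96);  1025² − 114·96² = 1 ✓
(x_2, y_2) = (1025·1025 + 114·96·96, 1025·96 + 96·1025) = (2101249, 196800)
(x_3, y_3) = (1025·2101249 + 114·96·196800, 1025·196800 + 96·2101249) = (4307559425, 403439904)
(x_4, y_4) = (1025·4307559425 + 114·96·403439904, 1025·403439904 + 96·4307559425) = (8830494720001, 827051606400)

1025 96
2101249 196800
4307559425 403439904
8830494720001 827051606400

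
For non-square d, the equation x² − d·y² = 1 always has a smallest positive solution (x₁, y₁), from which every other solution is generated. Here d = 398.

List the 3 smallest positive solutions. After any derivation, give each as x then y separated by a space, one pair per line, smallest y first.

399 20
318401 15960
254083599 12736060

√398 = [19; 1,18,1,38, …], period ℓ=4 (even) → k=3
a_0=19:  p_0=19·1+0=19,  q_0=19·0+1=1
…
a_2=18:  p_2=18·20+19=379,  q_2=18·1+1=19
a_3=1:  p_3=1·379+20=399,  q_3=1·19+1=20
fundamental: x₁=399, y₁=20  (since 159201 − 398·400 = 1)
(399+20√398)^2 = 318401 + 15960√398
(399+20√398)^3 = 254083599 + 12736060√398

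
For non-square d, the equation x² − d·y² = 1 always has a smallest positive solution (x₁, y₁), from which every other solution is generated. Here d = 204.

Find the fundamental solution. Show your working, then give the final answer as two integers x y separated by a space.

√204 = [14; 3,1,1,6,1,1,3,28, …], period ℓ=8 (even) → k=7
i=0: a=14 ⇒ p=14, q=1
…
i=2: a=1 ⇒ p=57, q=4
i=3: a=1 ⇒ p=100, q=7
i=4: a=6 ⇒ p=657, q=46
…
i=6: a=1 ⇒ p=1414, q=99
i=7: a=3 ⇒ p=4999, q=350
→ (4999, 350).  Check: 4999²=24990001, 204·350²=24990000, difference 1.

4999 350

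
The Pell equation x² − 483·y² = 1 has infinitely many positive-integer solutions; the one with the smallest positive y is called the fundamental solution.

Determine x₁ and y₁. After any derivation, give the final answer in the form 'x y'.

[21; 1,42] for √483; ℓ=2 ⇒ convergent index 1
k=0  a_k=21  p_k/q_k = 21/1
k=1  a_k=1  p_k/q_k = 22/1
(x₁, y₁) = (22, 1);  22² − 483·1² = 1 ✓

22 1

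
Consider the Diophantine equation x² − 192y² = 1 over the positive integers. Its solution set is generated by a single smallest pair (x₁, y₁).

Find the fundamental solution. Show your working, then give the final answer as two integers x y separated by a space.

[13; 1,5,1,26] for √192; ℓ=4 ⇒ convergent index 3
step 0: (13, 1)  from 13·(1,0) + (0,1)
step 1: (14, 1)  from 1·(13,1) + (1,0)
step 2: (83, 6)  from 5·(14,1) + (13,1)
step 3: (97, 7)  from 1·(83,6) + (14,1)
(x₁, y₁) = (97, 7);  97² − 192·7² = 1 ✓

97 7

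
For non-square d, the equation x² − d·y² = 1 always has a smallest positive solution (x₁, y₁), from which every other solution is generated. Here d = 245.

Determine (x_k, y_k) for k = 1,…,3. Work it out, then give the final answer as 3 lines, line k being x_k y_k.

51841 3312
5374978561 343394784
557288527109761 35603857991376

d=245: √d = [15; 1,1,1,7,6,7,1,1,1,30] (ℓ=10, even), read p_9/q_9
step 0: (15, 1)  from 15·(1,0) + (0,1)
…
step 4: (360, 23)  from 7·(47,3) + (31,2)
…
step 7: (18016, 1151)  from 1·(15809,1010) + (2207,141)
step 8: (33825, 2161)  from 1·(18016,1151) + (15809,1010)
step 9: (51841, 3312)  from 1·(33825,2161) + (18016,1151)
fundamental: x₁=51841, y₁=3312  (since 2687489281 − 245·10969344 = 1)
(51841+3312√245)^2 = 5374978561 + 343394784√245
(51841+3312√245)^3 = 557288527109761 + 35603857991376√245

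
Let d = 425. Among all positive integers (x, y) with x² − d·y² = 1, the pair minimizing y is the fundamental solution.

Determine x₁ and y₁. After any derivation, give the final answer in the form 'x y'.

√425 = [20; 1,1,1,1,1,1,40, …], period ℓ=7 (odd) → k=13
a_0=20:  p_0=20·1+0=20,  q_0=20·0+1=1
…
a_4=1:  p_4=1·62+41=103,  q_4=1·3+2=5
a_5=1:  p_5=1·103+62=165,  q_5=1·5+3=8
…
a_11=1:  p_11=1·33191+22038=55229,  q_11=1·1610+1069=2679
a_12=1:  p_12=1·55229+33191=88420,  q_12=1·2679+1610=4289
a_13=1:  p_13=1·88420+55229=143649,  q_13=1·4289+2679=6968
→ (143649, 6968).  Check: 143649²=20635035201, 425·6968²=20635035200, difference 1.

143649 6968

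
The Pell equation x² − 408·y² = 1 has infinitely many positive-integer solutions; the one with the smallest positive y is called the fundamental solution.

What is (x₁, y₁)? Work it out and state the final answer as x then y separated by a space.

101 5

d=408: √d = [20; 5,40] (ℓ=2, even), read p_1/q_1
k=0  a_k=20  p_k/q_k = 20/1
k=1  a_k=5  p_k/q_k = 101/5
→ (101, 5).  Check: 101²=10201, 408·5²=10200, difference 1.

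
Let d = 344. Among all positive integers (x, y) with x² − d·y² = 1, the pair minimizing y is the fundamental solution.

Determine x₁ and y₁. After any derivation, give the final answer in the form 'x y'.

√344 = [18; 1,1,4,1,3,1,4,1,1,36, …], period ℓ=10 (even) → k=9
k=0  a_k=18  p_k/q_k = 18/1
…
k=2  a_k=1  p_k/q_k = 37/2
…
k=5  a_k=3  p_k/q_k = 779/42
…
k=8  a_k=1  p_k/q_k = 5694/307
k=9  a_k=1  p_k/q_k = 10405/561
(x₁, y₁) = (10405, 561);  10405² − 344·561² = 1 ✓

10405 561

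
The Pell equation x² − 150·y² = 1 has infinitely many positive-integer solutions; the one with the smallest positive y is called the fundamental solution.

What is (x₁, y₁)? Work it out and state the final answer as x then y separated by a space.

[12; 4,24] for √150; ℓ=2 ⇒ convergent index 1
step 0: (12, 1)  from 12·(1,0) + (0,1)
step 1: (49, 4)  from 4·(12,1) + (1,0)
(x₁, y₁) = (49, 4);  49² − 150·4² = 1 ✓

49 4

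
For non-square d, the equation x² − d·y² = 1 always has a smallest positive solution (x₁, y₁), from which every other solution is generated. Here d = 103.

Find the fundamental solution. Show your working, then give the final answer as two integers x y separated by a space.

227528 22419

√103 = [10; 6,1,2,1,1,9,1,1,2,1,6,20, …], period ℓ=12 (even) → k=11
a_0=10:  p_0=10·1+0=10,  q_0=10·0+1=1
…
a_2=1:  p_2=1·61+10=71,  q_2=1·6+1=7
a_3=2:  p_3=2·71+61=203,  q_3=2·7+6=20
…
a_5=1:  p_5=1·274+203=477,  q_5=1·27+20=47
…
a_9=2:  p_9=2·9611+5044=24266,  q_9=2·947+497=2391
a_10=1:  p_10=1·24266+9611=33877,  q_10=1·2391+947=3338
a_11=6:  p_11=6·33877+24266=227528,  q_11=6·3338+2391=22419
fundamental: x₁=227528, y₁=22419  (since 51768990784 − 103·502611561 = 1)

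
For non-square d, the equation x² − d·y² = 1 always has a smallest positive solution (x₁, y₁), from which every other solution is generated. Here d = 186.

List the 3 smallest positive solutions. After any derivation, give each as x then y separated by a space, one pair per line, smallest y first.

7501 550
112530001 8251100
1688175067501 123783001650

√186 → a₀=13, period (1,1,1,3,4,3,1,1,1,26); ℓ=10 even so k=9
i=0: a=13 ⇒ p=13, q=1
i=1: a=1 ⇒ p=14, q=1
i=2: a=1 ⇒ p=27, q=2
…
i=8: a=1 ⇒ p=4787, q=351
i=9: a=1 ⇒ p=7501, q=550
fundamental: x₁=7501, y₁=550  (since 56265001 − 186·302500 = 1)
k=2:  x_2 = 7501·7501+186·550·550 = 112530001,  y_2 = 7501·550+550·7501 = 8251100
k=3:  x_3 = 7501·112530001+186·550·8251100 = 1688175067501,  y_3 = 7501·8251100+550·112530001 = 123783001650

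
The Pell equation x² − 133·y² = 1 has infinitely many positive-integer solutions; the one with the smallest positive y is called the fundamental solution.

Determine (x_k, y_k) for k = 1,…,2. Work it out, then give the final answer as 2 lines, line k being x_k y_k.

√133 → a₀=11, period (1,1,7,5,1,…,1,1,22); ℓ=16 even so k=15
a_0=11:  p_0=11·1+0=11,  q_0=11·0+1=1
…
a_2=1:  p_2=1·12+11=23,  q_2=1·1+1=2
a_3=7:  p_3=7·23+12=173,  q_3=7·2+1=15
a_4=5:  p_4=5·173+23=888,  q_4=5·15+2=77
…
a_13=7:  p_13=7·168583+29927=1210008,  q_13=7·14618+2595=104921
a_14=1:  p_14=1·1210008+168583=1378591,  q_14=1·104921+14618=119539
a_15=1:  p_15=1·1378591+1210008=2588599,  q_15=1·119539+104921=224460
→ (2588599, 224460).  Check: 2588599²=6700844782801, 133·224460²=6700844782800, difference 1.
n=2: (2588599,224460)∘(2588599,224460) = (2588599·2588599+133·224460·224460, 2588599·224460+224460·2588599) = (13401689565601,1162073863080)

2588599 224460
13401689565601 1162073863080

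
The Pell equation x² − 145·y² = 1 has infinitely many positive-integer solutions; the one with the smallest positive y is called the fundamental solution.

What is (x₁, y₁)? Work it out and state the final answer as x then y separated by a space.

289 24

√145 = [12; 24, …], period ℓ=1 (odd) → k=1
i=0: a=12 ⇒ p=12, q=1
i=1: a=24 ⇒ p=289, q=24
(x₁, y₁) = (289, 24);  289² − 145·24² = 1 ✓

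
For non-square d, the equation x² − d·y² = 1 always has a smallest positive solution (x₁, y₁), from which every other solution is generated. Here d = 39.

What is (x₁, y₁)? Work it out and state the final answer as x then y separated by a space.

25 4

[6; 4,12] for √39; ℓ=2 ⇒ convergent index 1
k=0  a_k=6  p_k/q_k = 6/1
k=1  a_k=4  p_k/q_k = 25/4
fundamental: x₁=25, y₁=4  (since 625 − 39·16 = 1)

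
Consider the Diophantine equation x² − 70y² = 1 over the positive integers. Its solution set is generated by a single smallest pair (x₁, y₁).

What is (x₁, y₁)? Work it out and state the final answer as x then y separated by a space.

251 30

d=70: √d = [8; 2,1,2,1,2,16] (ℓ=6, even), read p_5/q_5
a_0=8:  p_0=8·1+0=8,  q_0=8·0+1=1
a_1=2:  p_1=2·8+1=17,  q_1=2·1+0=2
a_2=1:  p_2=1·17+8=25,  q_2=1·2+1=3
a_3=2:  p_3=2·25+17=67,  q_3=2·3+2=8
a_4=1:  p_4=1·67+25=92,  q_4=1·8+3=11
a_5=2:  p_5=2·92+67=251,  q_5=2·11+8=30
→ (251, 30).  Check: 251²=63001, 70·30²=63000, difference 1.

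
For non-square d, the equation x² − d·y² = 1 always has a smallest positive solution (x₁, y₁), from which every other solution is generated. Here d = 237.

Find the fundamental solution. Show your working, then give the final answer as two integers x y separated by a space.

d=237: √d = [15; 2,1,1,7,10,7,1,1,2,30] (ℓ=10, even), read p_9/q_9
step 0: (15, 1)  from 15·(1,0) + (0,1)
…
step 2: (46, 3)  from 1·(31,2) + (15,1)
…
step 4: (585, 38)  from 7·(77,5) + (46,3)
step 5: (5927, 385)  from 10·(585,38) + (77,5)
step 6: (42074, 2733)  from 7·(5927,385) + (585,38)
…
step 8: (90075, 5851)  from 1·(48001,3118) + (42074,2733)
step 9: (228151, 14820)  from 2·(90075,5851) + (48001,3118)
(x₁, y₁) = (228151, 14820);  228151² − 237·14820² = 1 ✓

228151 14820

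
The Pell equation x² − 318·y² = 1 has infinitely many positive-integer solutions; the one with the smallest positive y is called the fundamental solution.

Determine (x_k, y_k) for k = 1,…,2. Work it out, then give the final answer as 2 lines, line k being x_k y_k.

107 6
22897 1284

d=318: √d = [17; 1,4,1,34] (ℓ=4, even), read p_3/q_3
a_0=17:  p_0=17·1+0=17,  q_0=17·0+1=1
a_1=1:  p_1=1·17+1=18,  q_1=1·1+0=1
a_2=4:  p_2=4·18+17=89,  q_2=4·1+1=5
a_3=1:  p_3=1·89+18=107,  q_3=1·5+1=6
(x₁, y₁) = (107, 6);  107² − 318·6² = 1 ✓
(107+6√318)^2 = 22897 + 1284√318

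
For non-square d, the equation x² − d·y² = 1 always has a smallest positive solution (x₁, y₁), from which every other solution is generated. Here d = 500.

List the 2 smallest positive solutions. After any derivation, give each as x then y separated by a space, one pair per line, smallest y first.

d=500: √d = [22; 2,1,3,2,1,…,1,2,44] (ℓ=14, even), read p_13/q_13
i=0: a=22 ⇒ p=22, q=1
…
i=2: a=1 ⇒ p=67, q=3
…
i=4: a=2 ⇒ p=559, q=25
i=5: a=1 ⇒ p=805, q=36
…
i=11: a=3 ⇒ p=259205, q=11592
i=12: a=1 ⇒ p=335522, q=15005
i=13: a=2 ⇒ p=930249, q=41602
(x₁, y₁) = (930249, 41602);  930249² − 500·41602² = 1 ✓
(x_2, y_2) = (930249·930249 + 500·41602·41602, 930249·41602 + 41602·930249) = (1730726404001, 77400437796)

930249 41602
1730726404001 77400437796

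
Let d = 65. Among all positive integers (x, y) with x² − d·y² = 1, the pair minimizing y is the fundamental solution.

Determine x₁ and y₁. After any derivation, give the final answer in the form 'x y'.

129 16

√65 → a₀=8, period (16); ℓ=1 odd so k=1
a_0=8:  p_0=8·1+0=8,  q_0=8·0+1=1
a_1=16:  p_1=16·8+1=129,  q_1=16·1+0=16
→ (129, 16).  Check: 129²=16641, 65·16²=16640, difference 1.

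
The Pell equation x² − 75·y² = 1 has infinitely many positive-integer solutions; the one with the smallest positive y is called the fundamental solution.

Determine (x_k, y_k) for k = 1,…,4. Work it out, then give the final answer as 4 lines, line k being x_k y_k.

26 3
1351 156
70226 8109
3650401 421512

d=75: √d = [8; 1,1,1,16] (ℓ=4, even), read p_3/q_3
a_0=8:  p_0=8·1+0=8,  q_0=8·0+1=1
…
a_2=1:  p_2=1·9+8=17,  q_2=1·1+1=2
a_3=1:  p_3=1·17+9=26,  q_3=1·2+1=3
→ (26, 3).  Check: 26²=676, 75·3²=675, difference 1.
n=2: (26,3)∘(26,3) = (26·26+75·3·3, 26·3+3·26) = (1351,156)
n=3: (1351,156)∘(26,3) = (26·1351+75·3·156, 26·156+3·1351) = (70226,8109)
n=4: (70226,8109)∘(26,3) = (26·70226+75·3·8109, 26·8109+3·70226) = (3650401,421512)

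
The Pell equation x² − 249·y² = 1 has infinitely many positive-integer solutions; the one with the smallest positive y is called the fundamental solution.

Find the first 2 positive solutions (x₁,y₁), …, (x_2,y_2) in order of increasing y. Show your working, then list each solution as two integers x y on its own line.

8553815 542076
146335502108449 9273635639880

[15; 1,3,1,1,5,…,3,1,30] for √249; ℓ=16 ⇒ convergent index 15
i=0: a=15 ⇒ p=15, q=1
i=1: a=1 ⇒ p=16, q=1
…
i=4: a=1 ⇒ p=142, q=9
i=5: a=5 ⇒ p=789, q=50
…
i=7: a=3 ⇒ p=3582, q=227
i=8: a=10 ⇒ p=36751, q=2329
i=9: a=3 ⇒ p=113835, q=7214
…
i=11: a=5 ⇒ p=866765, q=54929
i=12: a=1 ⇒ p=1017351, q=64472
…
i=14: a=3 ⇒ p=6669699, q=422675
i=15: a=1 ⇒ p=8553815, q=542076
→ (8553815, 542076).  Check: 8553815²=73167751054225, 249·542076²=73167751054224, difference 1.
(8553815+542076√249)^2 = 146335502108449 + 9273635639880√249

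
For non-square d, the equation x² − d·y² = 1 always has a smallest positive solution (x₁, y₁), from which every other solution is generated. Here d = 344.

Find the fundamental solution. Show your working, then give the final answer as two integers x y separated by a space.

10405 561

[18; 1,1,4,1,3,1,4,1,1,36] for √344; ℓ=10 ⇒ convergent index 9
step 0: (18, 1)  from 18·(1,0) + (0,1)
step 1: (19, 1)  from 1·(18,1) + (1,0)
step 2: (37, 2)  from 1·(19,1) + (18,1)
step 3: (167, 9)  from 4·(37,2) + (19,1)
…
step 5: (779, 42)  from 3·(204,11) + (167,9)
step 6: (983, 53)  from 1·(779,42) + (204,11)
step 7: (4711, 254)  from 4·(983,53) + (779,42)
step 8: (5694, 307)  from 1·(4711,254) + (983,53)
step 9: (10405, 561)  from 1·(5694,307) + (4711,254)
→ (10405, 561).  Check: 10405²=108264025, 344·561²=108264024, difference 1.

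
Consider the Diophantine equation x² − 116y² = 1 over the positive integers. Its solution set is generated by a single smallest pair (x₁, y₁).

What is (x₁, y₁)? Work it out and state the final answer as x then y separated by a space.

9801 910

[10; 1,3,2,1,4,1,2,3,1,20] for √116; ℓ=10 ⇒ convergent index 9
k=0  a_k=10  p_k/q_k = 10/1
…
k=2  a_k=3  p_k/q_k = 43/4
…
k=5  a_k=4  p_k/q_k = 657/61
k=6  a_k=1  p_k/q_k = 797/74
…
k=8  a_k=3  p_k/q_k = 7550/701
k=9  a_k=1  p_k/q_k = 9801/910
→ (9801, 910).  Check: 9801²=96059601, 116·910²=96059600, difference 1.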